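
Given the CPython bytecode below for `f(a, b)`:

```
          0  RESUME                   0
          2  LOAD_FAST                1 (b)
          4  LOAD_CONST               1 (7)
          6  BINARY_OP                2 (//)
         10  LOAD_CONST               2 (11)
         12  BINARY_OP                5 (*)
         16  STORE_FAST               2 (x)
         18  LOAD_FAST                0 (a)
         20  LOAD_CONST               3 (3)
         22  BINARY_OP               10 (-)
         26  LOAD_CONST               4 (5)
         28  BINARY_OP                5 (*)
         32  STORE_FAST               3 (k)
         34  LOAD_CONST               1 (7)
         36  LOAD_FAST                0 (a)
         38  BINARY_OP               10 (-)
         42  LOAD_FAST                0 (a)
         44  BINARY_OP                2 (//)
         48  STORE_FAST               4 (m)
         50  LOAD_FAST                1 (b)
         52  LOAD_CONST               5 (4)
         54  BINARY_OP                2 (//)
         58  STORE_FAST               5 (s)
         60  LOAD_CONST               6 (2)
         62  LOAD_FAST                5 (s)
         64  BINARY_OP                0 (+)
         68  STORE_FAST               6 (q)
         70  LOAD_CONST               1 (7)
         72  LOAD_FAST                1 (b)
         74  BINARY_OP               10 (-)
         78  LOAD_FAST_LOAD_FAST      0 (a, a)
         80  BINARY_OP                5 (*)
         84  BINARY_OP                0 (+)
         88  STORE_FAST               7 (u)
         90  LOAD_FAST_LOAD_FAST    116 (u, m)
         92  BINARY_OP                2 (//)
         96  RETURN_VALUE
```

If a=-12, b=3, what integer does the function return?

LOAD_FAST b → push 3. Stack: [3]
LOAD_CONST → push 7. Stack: [3, 7]
BINARY_OP // → 3 // 7 = 0. Stack: [0]
LOAD_CONST → push 11. Stack: [0, 11]
BINARY_OP * → 0 * 11 = 0. Stack: [0]
STORE_FAST x → x=0. Stack: []
LOAD_FAST a → push -12. Stack: [-12]
LOAD_CONST → push 3. Stack: [-12, 3]
BINARY_OP - → -12 - 3 = -15. Stack: [-15]
LOAD_CONST → push 5. Stack: [-15, 5]
BINARY_OP * → -15 * 5 = -75. Stack: [-75]
STORE_FAST k → k=-75. Stack: []
LOAD_CONST → push 7. Stack: [7]
LOAD_FAST a → push -12. Stack: [7, -12]
BINARY_OP - → 7 - -12 = 19. Stack: [19]
LOAD_FAST a → push -12. Stack: [19, -12]
BINARY_OP // → 19 // -12 = -2. Stack: [-2]
STORE_FAST m → m=-2. Stack: []
LOAD_FAST b → push 3. Stack: [3]
LOAD_CONST → push 4. Stack: [3, 4]
BINARY_OP // → 3 // 4 = 0. Stack: [0]
STORE_FAST s → s=0. Stack: []
LOAD_CONST → push 2. Stack: [2]
LOAD_FAST s → push 0. Stack: [2, 0]
BINARY_OP + → 2 + 0 = 2. Stack: [2]
STORE_FAST q → q=2. Stack: []
LOAD_CONST → push 7. Stack: [7]
LOAD_FAST b → push 3. Stack: [7, 3]
BINARY_OP - → 7 - 3 = 4. Stack: [4]
LOAD_FAST_LOAD_FAST a,a → push -12,-12. Stack: [4, -12, -12]
BINARY_OP * → -12 * -12 = 144. Stack: [4, 144]
BINARY_OP + → 4 + 144 = 148. Stack: [148]
STORE_FAST u → u=148. Stack: []
LOAD_FAST_LOAD_FAST u,m → push 148,-2. Stack: [148, -2]
BINARY_OP // → 148 // -2 = -74. Stack: [-74]
RETURN_VALUE → return -74.

-74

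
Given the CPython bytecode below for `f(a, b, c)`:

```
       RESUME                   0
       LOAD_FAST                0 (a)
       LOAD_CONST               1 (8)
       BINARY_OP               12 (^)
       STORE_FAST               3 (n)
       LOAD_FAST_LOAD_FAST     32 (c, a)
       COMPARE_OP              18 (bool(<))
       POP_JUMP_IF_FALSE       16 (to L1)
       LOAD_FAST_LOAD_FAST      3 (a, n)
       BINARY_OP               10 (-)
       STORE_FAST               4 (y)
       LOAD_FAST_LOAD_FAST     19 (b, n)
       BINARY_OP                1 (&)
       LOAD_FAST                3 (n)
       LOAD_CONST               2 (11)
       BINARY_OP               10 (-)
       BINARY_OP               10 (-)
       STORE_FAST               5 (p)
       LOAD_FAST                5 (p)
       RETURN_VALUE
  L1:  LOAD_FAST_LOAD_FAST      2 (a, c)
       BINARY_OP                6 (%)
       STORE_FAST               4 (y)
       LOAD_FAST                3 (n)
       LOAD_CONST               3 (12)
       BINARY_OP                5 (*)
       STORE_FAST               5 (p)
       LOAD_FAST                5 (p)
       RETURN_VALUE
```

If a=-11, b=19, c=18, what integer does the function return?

LOAD_FAST a → push -11. Stack: [-11]
LOAD_CONST → push 8. Stack: [-11, 8]
BINARY_OP ^ → -11 ^ 8 = -3. Stack: [-3]
STORE_FAST n → n=-3. Stack: []
LOAD_FAST_LOAD_FAST c,a → push 18,-11. Stack: [18, -11]
COMPARE_OP bool(<) → 18 vs -11 = False. Stack: [False]
POP_JUMP_IF_FALSE → pop False; jump. Stack: []
LOAD_FAST_LOAD_FAST a,c → push -11,18. Stack: [-11, 18]
BINARY_OP % → -11 % 18 = 7. Stack: [7]
STORE_FAST y → y=7. Stack: []
LOAD_FAST n → push -3. Stack: [-3]
LOAD_CONST → push 12. Stack: [-3, 12]
BINARY_OP * → -3 * 12 = -36. Stack: [-36]
STORE_FAST p → p=-36. Stack: []
LOAD_FAST p → push -36. Stack: [-36]
RETURN_VALUE → return -36.

-36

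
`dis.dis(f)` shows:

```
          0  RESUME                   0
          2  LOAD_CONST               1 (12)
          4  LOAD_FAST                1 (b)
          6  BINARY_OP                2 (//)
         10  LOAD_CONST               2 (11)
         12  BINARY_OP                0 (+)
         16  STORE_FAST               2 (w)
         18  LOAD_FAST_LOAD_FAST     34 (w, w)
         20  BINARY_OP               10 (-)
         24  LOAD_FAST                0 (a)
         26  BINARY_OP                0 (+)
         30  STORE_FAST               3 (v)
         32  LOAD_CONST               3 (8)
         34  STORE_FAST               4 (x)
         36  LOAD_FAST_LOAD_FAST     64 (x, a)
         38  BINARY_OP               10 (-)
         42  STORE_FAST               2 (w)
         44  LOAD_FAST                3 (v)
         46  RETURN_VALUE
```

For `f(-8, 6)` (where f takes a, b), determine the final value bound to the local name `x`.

8

LOAD_CONST → push 12. Stack: [12]
LOAD_FAST b → push 6. Stack: [12, 6]
BINARY_OP // → 12 // 6 = 2. Stack: [2]
LOAD_CONST → push 11. Stack: [2, 11]
BINARY_OP + → 2 + 11 = 13. Stack: [13]
STORE_FAST w → w=13. Stack: []
LOAD_FAST_LOAD_FAST w,w → push 13,13. Stack: [13, 13]
BINARY_OP - → 13 - 13 = 0. Stack: [0]
LOAD_FAST a → push -8. Stack: [0, -8]
BINARY_OP + → 0 + -8 = -8. Stack: [-8]
STORE_FAST v → v=-8. Stack: []
LOAD_CONST → push 8. Stack: [8]
STORE_FAST x → x=8. Stack: []
LOAD_FAST_LOAD_FAST x,a → push 8,-8. Stack: [8, -8]
BINARY_OP - → 8 - -8 = 16. Stack: [16]
STORE_FAST w → w=16. Stack: []
LOAD_FAST v → push -8. Stack: [-8]
RETURN_VALUE → return -8.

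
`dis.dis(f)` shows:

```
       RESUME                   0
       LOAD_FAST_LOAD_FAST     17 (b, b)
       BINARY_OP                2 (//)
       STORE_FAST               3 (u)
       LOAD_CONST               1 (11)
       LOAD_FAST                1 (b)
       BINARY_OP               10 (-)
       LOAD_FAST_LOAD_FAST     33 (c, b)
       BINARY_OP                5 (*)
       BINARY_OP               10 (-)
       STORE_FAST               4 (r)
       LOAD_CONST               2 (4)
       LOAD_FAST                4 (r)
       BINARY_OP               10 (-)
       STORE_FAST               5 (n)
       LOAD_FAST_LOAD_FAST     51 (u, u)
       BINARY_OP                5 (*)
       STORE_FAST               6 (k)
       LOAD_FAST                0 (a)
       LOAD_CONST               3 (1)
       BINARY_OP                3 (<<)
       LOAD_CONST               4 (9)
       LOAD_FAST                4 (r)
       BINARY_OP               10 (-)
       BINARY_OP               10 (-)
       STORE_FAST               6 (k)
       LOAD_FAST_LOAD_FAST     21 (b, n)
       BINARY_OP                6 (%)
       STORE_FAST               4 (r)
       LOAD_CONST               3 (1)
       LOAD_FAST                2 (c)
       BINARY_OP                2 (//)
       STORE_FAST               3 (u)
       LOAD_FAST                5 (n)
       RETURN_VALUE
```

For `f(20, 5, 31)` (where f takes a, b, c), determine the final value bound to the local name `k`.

-118

LOAD_FAST_LOAD_FAST b,b → push 5,5. Stack: [5, 5]
BINARY_OP // → 5 // 5 = 1. Stack: [1]
STORE_FAST u → u=1. Stack: []
LOAD_CONST → push 11. Stack: [11]
LOAD_FAST b → push 5. Stack: [11, 5]
BINARY_OP - → 11 - 5 = 6. Stack: [6]
LOAD_FAST_LOAD_FAST c,b → push 31,5. Stack: [6, 31, 5]
BINARY_OP * → 31 * 5 = 155. Stack: [6, 155]
BINARY_OP - → 6 - 155 = -149. Stack: [-149]
STORE_FAST r → r=-149. Stack: []
LOAD_CONST → push 4. Stack: [4]
LOAD_FAST r → push -149. Stack: [4, -149]
BINARY_OP - → 4 - -149 = 153. Stack: [153]
STORE_FAST n → n=153. Stack: []
LOAD_FAST_LOAD_FAST u,u → push 1,1. Stack: [1, 1]
BINARY_OP * → 1 * 1 = 1. Stack: [1]
STORE_FAST k → k=1. Stack: []
LOAD_FAST a → push 20. Stack: [20]
LOAD_CONST → push 1. Stack: [20, 1]
BINARY_OP << → 20 << 1 = 40. Stack: [40]
LOAD_CONST → push 9. Stack: [40, 9]
LOAD_FAST r → push -149. Stack: [40, 9, -149]
BINARY_OP - → 9 - -149 = 158. Stack: [40, 158]
BINARY_OP - → 40 - 158 = -118. Stack: [-118]
STORE_FAST k → k=-118. Stack: []
LOAD_FAST_LOAD_FAST b,n → push 5,153. Stack: [5, 153]
BINARY_OP % → 5 % 153 = 5. Stack: [5]
STORE_FAST r → r=5. Stack: []
LOAD_CONST → push 1. Stack: [1]
LOAD_FAST c → push 31. Stack: [1, 31]
BINARY_OP // → 1 // 31 = 0. Stack: [0]
STORE_FAST u → u=0. Stack: []
LOAD_FAST n → push 153. Stack: [153]
RETURN_VALUE → return 153.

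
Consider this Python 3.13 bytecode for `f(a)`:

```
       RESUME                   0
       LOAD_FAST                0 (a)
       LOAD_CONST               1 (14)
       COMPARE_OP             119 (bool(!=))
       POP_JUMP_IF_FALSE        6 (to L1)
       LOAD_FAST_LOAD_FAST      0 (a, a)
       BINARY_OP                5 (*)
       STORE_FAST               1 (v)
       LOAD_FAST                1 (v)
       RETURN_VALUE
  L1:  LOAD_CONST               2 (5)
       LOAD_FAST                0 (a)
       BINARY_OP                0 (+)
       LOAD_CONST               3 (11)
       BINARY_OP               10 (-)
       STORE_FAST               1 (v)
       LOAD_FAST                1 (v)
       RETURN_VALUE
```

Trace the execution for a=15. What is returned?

225

LOAD_FAST a → push 15. Stack: [15]
LOAD_CONST → push 14. Stack: [15, 14]
COMPARE_OP bool(!=) → 15 vs 14 = True. Stack: [True]
POP_JUMP_IF_FALSE → pop True; no jump. Stack: []
LOAD_FAST_LOAD_FAST a,a → push 15,15. Stack: [15, 15]
BINARY_OP * → 15 * 15 = 225. Stack: [225]
STORE_FAST v → v=225. Stack: []
LOAD_FAST v → push 225. Stack: [225]
RETURN_VALUE → return 225.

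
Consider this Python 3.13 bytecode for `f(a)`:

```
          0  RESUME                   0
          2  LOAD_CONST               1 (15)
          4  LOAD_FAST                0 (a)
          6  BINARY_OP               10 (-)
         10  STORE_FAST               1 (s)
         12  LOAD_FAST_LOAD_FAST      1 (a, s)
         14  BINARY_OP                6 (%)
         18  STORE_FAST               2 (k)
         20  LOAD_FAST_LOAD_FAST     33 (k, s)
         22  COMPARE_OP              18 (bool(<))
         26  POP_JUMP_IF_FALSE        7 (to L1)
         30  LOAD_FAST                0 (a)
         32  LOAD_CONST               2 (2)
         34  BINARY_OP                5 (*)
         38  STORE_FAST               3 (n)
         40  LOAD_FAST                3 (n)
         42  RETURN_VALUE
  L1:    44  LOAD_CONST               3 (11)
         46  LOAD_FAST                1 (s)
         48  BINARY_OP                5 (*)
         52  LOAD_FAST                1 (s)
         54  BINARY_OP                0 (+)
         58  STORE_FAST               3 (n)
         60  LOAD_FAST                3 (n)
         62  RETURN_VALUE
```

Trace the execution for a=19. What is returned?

LOAD_CONST → push 15. Stack: [15]
LOAD_FAST a → push 19. Stack: [15, 19]
BINARY_OP - → 15 - 19 = -4. Stack: [-4]
STORE_FAST s → s=-4. Stack: []
LOAD_FAST_LOAD_FAST a,s → push 19,-4. Stack: [19, -4]
BINARY_OP % → 19 % -4 = -1. Stack: [-1]
STORE_FAST k → k=-1. Stack: []
LOAD_FAST_LOAD_FAST k,s → push -1,-4. Stack: [-1, -4]
COMPARE_OP bool(<) → -1 vs -4 = False. Stack: [False]
POP_JUMP_IF_FALSE → pop False; jump. Stack: []
LOAD_CONST → push 11. Stack: [11]
LOAD_FAST s → push -4. Stack: [11, -4]
BINARY_OP * → 11 * -4 = -44. Stack: [-44]
LOAD_FAST s → push -4. Stack: [-44, -4]
BINARY_OP + → -44 + -4 = -48. Stack: [-48]
STORE_FAST n → n=-48. Stack: []
LOAD_FAST n → push -48. Stack: [-48]
RETURN_VALUE → return -48.

-48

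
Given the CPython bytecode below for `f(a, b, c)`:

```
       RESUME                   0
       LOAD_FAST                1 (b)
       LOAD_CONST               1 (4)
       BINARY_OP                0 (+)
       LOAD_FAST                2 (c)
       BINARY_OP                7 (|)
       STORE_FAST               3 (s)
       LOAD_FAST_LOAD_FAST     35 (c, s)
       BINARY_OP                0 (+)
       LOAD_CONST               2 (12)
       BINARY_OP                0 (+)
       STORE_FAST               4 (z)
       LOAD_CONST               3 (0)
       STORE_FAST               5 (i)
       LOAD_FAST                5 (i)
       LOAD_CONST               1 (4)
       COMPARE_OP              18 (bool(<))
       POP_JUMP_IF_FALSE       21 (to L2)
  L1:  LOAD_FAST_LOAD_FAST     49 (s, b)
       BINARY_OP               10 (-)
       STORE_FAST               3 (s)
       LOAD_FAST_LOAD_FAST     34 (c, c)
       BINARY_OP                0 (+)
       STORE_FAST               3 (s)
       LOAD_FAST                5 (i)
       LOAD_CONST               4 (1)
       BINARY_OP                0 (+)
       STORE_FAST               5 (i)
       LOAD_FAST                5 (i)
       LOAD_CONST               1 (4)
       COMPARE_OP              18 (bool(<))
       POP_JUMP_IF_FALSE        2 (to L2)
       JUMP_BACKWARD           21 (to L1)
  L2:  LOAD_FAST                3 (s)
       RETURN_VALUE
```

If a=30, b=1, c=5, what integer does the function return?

LOAD_FAST b → push 1
LOAD_CONST → push 4
BINARY_OP + → 1 + 4 = 5
LOAD_FAST c → push 5
BINARY_OP | → 5 | 5 = 5
STORE_FAST s → s=5
LOAD_FAST_LOAD_FAST c,s → push 5,5
BINARY_OP + → 5 + 5 = 10
LOAD_CONST → push 12
BINARY_OP + → 10 + 12 = 22
STORE_FAST z → z=22
LOAD_CONST → push 0
STORE_FAST i → i=0
LOAD_FAST i → push 0
LOAD_CONST → push 4
COMPARE_OP bool(<) → 0 vs 4 = True
POP_JUMP_IF_FALSE → pop True; no jump
LOAD_FAST_LOAD_FAST s,b → push 5,1
BINARY_OP - → 5 - 1 = 4
STORE_FAST s → s=4
LOAD_FAST_LOAD_FAST c,c → push 5,5
BINARY_OP + → 5 + 5 = 10
STORE_FAST s → s=10
LOAD_FAST i → push 0
LOAD_CONST → push 1
BINARY_OP + → 0 + 1 = 1
STORE_FAST i → i=1
LOAD_FAST i → push 1
LOAD_CONST → push 4
COMPARE_OP bool(<) → 1 vs 4 = True
POP_JUMP_IF_FALSE → pop True; no jump
LOAD_FAST_LOAD_FAST s,b → push 10,1
BINARY_OP - → 10 - 1 = 9
STORE_FAST s → s=9
LOAD_FAST_LOAD_FAST c,c → push 5,5
BINARY_OP + → 5 + 5 = 10
STORE_FAST s → s=10
LOAD_FAST i → push 1
LOAD_CONST → push 1
BINARY_OP + → 1 + 1 = 2
STORE_FAST i → i=2
LOAD_FAST i → push 2
LOAD_CONST → push 4
COMPARE_OP bool(<) → 2 vs 4 = True
POP_JUMP_IF_FALSE → pop True; no jump
LOAD_FAST_LOAD_FAST s,b → push 10,1
BINARY_OP - → 10 - 1 = 9
STORE_FAST s → s=9
LOAD_FAST_LOAD_FAST c,c → push 5,5
BINARY_OP + → 5 + 5 = 10
STORE_FAST s → s=10
LOAD_FAST i → push 2
LOAD_CONST → push 1
BINARY_OP + → 2 + 1 = 3
STORE_FAST i → i=3
LOAD_FAST i → push 3
LOAD_CONST → push 4
COMPARE_OP bool(<) → 3 vs 4 = True
POP_JUMP_IF_FALSE → pop True; no jump
LOAD_FAST_LOAD_FAST s,b → push 10,1
BINARY_OP - → 10 - 1 = 9
STORE_FAST s → s=9
LOAD_FAST_LOAD_FAST c,c → push 5,5
BINARY_OP + → 5 + 5 = 10
STORE_FAST s → s=10
LOAD_FAST i → push 3
LOAD_CONST → push 1
BINARY_OP + → 3 + 1 = 4
STORE_FAST i → i=4
LOAD_FAST i → push 4
LOAD_CONST → push 4
COMPARE_OP bool(<) → 4 vs 4 = False
POP_JUMP_IF_FALSE → pop False; jump
LOAD_FAST s → push 10
RETURN_VALUE → return 10.

10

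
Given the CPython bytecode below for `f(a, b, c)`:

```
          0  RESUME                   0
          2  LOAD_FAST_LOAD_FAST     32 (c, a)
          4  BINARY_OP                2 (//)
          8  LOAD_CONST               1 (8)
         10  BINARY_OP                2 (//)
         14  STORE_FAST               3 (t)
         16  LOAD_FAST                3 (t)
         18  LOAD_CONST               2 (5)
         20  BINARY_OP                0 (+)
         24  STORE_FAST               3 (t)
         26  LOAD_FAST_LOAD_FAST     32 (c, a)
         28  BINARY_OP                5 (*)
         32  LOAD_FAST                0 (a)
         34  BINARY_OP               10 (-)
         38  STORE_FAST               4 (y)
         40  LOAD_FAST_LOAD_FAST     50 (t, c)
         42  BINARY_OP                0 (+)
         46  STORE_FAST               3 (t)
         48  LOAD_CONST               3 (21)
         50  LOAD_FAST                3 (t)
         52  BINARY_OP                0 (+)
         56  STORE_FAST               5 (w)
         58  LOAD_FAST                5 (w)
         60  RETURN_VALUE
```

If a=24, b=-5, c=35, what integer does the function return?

LOAD_FAST_LOAD_FAST c,a → push 35,24. Stack: [35, 24]
BINARY_OP // → 35 // 24 = 1. Stack: [1]
LOAD_CONST → push 8. Stack: [1, 8]
BINARY_OP // → 1 // 8 = 0. Stack: [0]
STORE_FAST t → t=0. Stack: []
LOAD_FAST t → push 0. Stack: [0]
LOAD_CONST → push 5. Stack: [0, 5]
BINARY_OP + → 0 + 5 = 5. Stack: [5]
STORE_FAST t → t=5. Stack: []
LOAD_FAST_LOAD_FAST c,a → push 35,24. Stack: [35, 24]
BINARY_OP * → 35 * 24 = 840. Stack: [840]
LOAD_FAST a → push 24. Stack: [840, 24]
BINARY_OP - → 840 - 24 = 816. Stack: [816]
STORE_FAST y → y=816. Stack: []
LOAD_FAST_LOAD_FAST t,c → push 5,35. Stack: [5, 35]
BINARY_OP + → 5 + 35 = 40. Stack: [40]
STORE_FAST t → t=40. Stack: []
LOAD_CONST → push 21. Stack: [21]
LOAD_FAST t → push 40. Stack: [21, 40]
BINARY_OP + → 21 + 40 = 61. Stack: [61]
STORE_FAST w → w=61. Stack: []
LOAD_FAST w → push 61. Stack: [61]
RETURN_VALUE → return 61.

61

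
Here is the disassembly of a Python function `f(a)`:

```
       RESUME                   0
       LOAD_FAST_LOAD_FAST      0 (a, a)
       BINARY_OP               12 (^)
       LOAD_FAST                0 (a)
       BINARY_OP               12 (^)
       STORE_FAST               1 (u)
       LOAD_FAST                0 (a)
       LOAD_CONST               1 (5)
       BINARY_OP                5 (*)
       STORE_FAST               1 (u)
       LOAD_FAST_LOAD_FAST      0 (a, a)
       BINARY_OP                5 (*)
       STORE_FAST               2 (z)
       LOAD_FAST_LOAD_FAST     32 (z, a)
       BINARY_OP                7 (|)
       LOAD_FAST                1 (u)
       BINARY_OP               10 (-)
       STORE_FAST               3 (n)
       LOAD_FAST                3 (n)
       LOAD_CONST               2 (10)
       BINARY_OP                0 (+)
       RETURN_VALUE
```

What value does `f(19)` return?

LOAD_FAST_LOAD_FAST a,a → push 19,19. Stack: [19, 19]
BINARY_OP ^ → 19 ^ 19 = 0. Stack: [0]
LOAD_FAST a → push 19. Stack: [0, 19]
BINARY_OP ^ → 0 ^ 19 = 19. Stack: [19]
STORE_FAST u → u=19. Stack: []
LOAD_FAST a → push 19. Stack: [19]
LOAD_CONST → push 5. Stack: [19, 5]
BINARY_OP * → 19 * 5 = 95. Stack: [95]
STORE_FAST u → u=95. Stack: []
LOAD_FAST_LOAD_FAST a,a → push 19,19. Stack: [19, 19]
BINARY_OP * → 19 * 19 = 361. Stack: [361]
STORE_FAST z → z=361. Stack: []
LOAD_FAST_LOAD_FAST z,a → push 361,19. Stack: [361, 19]
BINARY_OP | → 361 | 19 = 379. Stack: [379]
LOAD_FAST u → push 95. Stack: [379, 95]
BINARY_OP - → 379 - 95 = 284. Stack: [284]
STORE_FAST n → n=284. Stack: []
LOAD_FAST n → push 284. Stack: [284]
LOAD_CONST → push 10. Stack: [284, 10]
BINARY_OP + → 284 + 10 = 294. Stack: [294]
RETURN_VALUE → return 294.

294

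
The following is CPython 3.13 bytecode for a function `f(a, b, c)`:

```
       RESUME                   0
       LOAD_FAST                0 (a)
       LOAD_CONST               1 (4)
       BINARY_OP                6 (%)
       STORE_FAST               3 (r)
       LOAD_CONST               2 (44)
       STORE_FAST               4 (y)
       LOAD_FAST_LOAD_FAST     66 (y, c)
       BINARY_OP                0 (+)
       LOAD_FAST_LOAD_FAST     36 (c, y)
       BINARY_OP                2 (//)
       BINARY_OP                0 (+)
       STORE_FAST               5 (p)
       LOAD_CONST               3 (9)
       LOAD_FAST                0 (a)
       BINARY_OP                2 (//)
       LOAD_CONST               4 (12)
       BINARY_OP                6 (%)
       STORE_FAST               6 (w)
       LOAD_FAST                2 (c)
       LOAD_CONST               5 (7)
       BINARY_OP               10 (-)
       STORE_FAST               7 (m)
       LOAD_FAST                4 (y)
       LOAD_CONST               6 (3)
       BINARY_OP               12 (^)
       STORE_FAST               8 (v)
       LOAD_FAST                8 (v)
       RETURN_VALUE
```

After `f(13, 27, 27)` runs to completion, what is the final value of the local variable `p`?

71

LOAD_FAST a → push 13. Stack: [13]
LOAD_CONST → push 4. Stack: [13, 4]
BINARY_OP % → 13 % 4 = 1. Stack: [1]
STORE_FAST r → r=1. Stack: []
LOAD_CONST → push 44. Stack: [44]
STORE_FAST y → y=44. Stack: []
LOAD_FAST_LOAD_FAST y,c → push 44,27. Stack: [44, 27]
BINARY_OP + → 44 + 27 = 71. Stack: [71]
LOAD_FAST_LOAD_FAST c,y → push 27,44. Stack: [71, 27, 44]
BINARY_OP // → 27 // 44 = 0. Stack: [71, 0]
BINARY_OP + → 71 + 0 = 71. Stack: [71]
STORE_FAST p → p=71. Stack: []
LOAD_CONST → push 9. Stack: [9]
LOAD_FAST a → push 13. Stack: [9, 13]
BINARY_OP // → 9 // 13 = 0. Stack: [0]
LOAD_CONST → push 12. Stack: [0, 12]
BINARY_OP % → 0 % 12 = 0. Stack: [0]
STORE_FAST w → w=0. Stack: []
LOAD_FAST c → push 27. Stack: [27]
LOAD_CONST → push 7. Stack: [27, 7]
BINARY_OP - → 27 - 7 = 20. Stack: [20]
STORE_FAST m → m=20. Stack: []
LOAD_FAST y → push 44. Stack: [44]
LOAD_CONST → push 3. Stack: [44, 3]
BINARY_OP ^ → 44 ^ 3 = 47. Stack: [47]
STORE_FAST v → v=47. Stack: []
LOAD_FAST v → push 47. Stack: [47]
RETURN_VALUE → return 47.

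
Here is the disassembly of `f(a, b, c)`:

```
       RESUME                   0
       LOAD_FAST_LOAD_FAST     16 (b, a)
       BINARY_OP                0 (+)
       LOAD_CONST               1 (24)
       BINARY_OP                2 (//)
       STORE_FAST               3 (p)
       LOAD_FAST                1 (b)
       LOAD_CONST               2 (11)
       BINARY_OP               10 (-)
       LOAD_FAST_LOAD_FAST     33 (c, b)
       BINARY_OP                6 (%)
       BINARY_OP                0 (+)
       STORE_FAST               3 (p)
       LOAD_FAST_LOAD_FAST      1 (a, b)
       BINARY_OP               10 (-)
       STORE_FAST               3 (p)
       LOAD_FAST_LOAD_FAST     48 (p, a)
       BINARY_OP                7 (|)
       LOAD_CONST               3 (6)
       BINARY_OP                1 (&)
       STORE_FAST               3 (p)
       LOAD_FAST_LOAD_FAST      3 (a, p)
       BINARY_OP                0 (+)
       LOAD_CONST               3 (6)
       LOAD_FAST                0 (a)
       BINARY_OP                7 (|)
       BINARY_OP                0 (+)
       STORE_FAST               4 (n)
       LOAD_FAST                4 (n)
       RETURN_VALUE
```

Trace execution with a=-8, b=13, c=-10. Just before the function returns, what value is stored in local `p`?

2

LOAD_FAST_LOAD_FAST b,a → push 13,-8. Stack: [13, -8]
BINARY_OP + → 13 + -8 = 5. Stack: [5]
LOAD_CONST → push 24. Stack: [5, 24]
BINARY_OP // → 5 // 24 = 0. Stack: [0]
STORE_FAST p → p=0. Stack: []
LOAD_FAST b → push 13. Stack: [13]
LOAD_CONST → push 11. Stack: [13, 11]
BINARY_OP - → 13 - 11 = 2. Stack: [2]
LOAD_FAST_LOAD_FAST c,b → push -10,13. Stack: [2, -10, 13]
BINARY_OP % → -10 % 13 = 3. Stack: [2, 3]
BINARY_OP + → 2 + 3 = 5. Stack: [5]
STORE_FAST p → p=5. Stack: []
LOAD_FAST_LOAD_FAST a,b → push -8,13. Stack: [-8, 13]
BINARY_OP - → -8 - 13 = -21. Stack: [-21]
STORE_FAST p → p=-21. Stack: []
LOAD_FAST_LOAD_FAST p,a → push -21,-8. Stack: [-21, -8]
BINARY_OP | → -21 | -8 = -5. Stack: [-5]
LOAD_CONST → push 6. Stack: [-5, 6]
BINARY_OP & → -5 & 6 = 2. Stack: [2]
STORE_FAST p → p=2. Stack: []
LOAD_FAST_LOAD_FAST a,p → push -8,2. Stack: [-8, 2]
BINARY_OP + → -8 + 2 = -6. Stack: [-6]
LOAD_CONST → push 6. Stack: [-6, 6]
LOAD_FAST a → push -8. Stack: [-6, 6, -8]
BINARY_OP | → 6 | -8 = -2. Stack: [-6, -2]
BINARY_OP + → -6 + -2 = -8. Stack: [-8]
STORE_FAST n → n=-8. Stack: []
LOAD_FAST n → push -8. Stack: [-8]
RETURN_VALUE → return -8.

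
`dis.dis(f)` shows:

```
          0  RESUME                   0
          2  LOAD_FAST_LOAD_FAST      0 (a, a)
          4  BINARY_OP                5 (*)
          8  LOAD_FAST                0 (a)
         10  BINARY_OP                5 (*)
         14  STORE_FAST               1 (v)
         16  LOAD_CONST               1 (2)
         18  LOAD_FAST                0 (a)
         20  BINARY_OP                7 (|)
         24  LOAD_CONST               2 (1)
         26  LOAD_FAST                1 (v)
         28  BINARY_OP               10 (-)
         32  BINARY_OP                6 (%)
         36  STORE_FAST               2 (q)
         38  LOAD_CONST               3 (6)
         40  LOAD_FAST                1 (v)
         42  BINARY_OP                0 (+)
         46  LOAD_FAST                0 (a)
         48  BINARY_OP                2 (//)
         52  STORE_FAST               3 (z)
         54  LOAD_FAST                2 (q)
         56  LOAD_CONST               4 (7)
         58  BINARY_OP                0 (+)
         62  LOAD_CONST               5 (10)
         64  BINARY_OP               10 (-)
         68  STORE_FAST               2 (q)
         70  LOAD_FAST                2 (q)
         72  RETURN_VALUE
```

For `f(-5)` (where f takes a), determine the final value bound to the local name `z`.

LOAD_FAST_LOAD_FAST a,a → push -5,-5. Stack: [-5, -5]
BINARY_OP * → -5 * -5 = 25. Stack: [25]
LOAD_FAST a → push -5. Stack: [25, -5]
BINARY_OP * → 25 * -5 = -125. Stack: [-125]
STORE_FAST v → v=-125. Stack: []
LOAD_CONST → push 2. Stack: [2]
LOAD_FAST a → push -5. Stack: [2, -5]
BINARY_OP | → 2 | -5 = -5. Stack: [-5]
LOAD_CONST → push 1. Stack: [-5, 1]
LOAD_FAST v → push -125. Stack: [-5, 1, -125]
BINARY_OP - → 1 - -125 = 126. Stack: [-5, 126]
BINARY_OP % → -5 % 126 = 121. Stack: [121]
STORE_FAST q → q=121. Stack: []
LOAD_CONST → push 6. Stack: [6]
LOAD_FAST v → push -125. Stack: [6, -125]
BINARY_OP + → 6 + -125 = -119. Stack: [-119]
LOAD_FAST a → push -5. Stack: [-119, -5]
BINARY_OP // → -119 // -5 = 23. Stack: [23]
STORE_FAST z → z=23. Stack: []
LOAD_FAST q → push 121. Stack: [121]
LOAD_CONST → push 7. Stack: [121, 7]
BINARY_OP + → 121 + 7 = 128. Stack: [128]
LOAD_CONST → push 10. Stack: [128, 10]
BINARY_OP - → 128 - 10 = 118. Stack: [118]
STORE_FAST q → q=118. Stack: []
LOAD_FAST q → push 118. Stack: [118]
RETURN_VALUE → return 118.

23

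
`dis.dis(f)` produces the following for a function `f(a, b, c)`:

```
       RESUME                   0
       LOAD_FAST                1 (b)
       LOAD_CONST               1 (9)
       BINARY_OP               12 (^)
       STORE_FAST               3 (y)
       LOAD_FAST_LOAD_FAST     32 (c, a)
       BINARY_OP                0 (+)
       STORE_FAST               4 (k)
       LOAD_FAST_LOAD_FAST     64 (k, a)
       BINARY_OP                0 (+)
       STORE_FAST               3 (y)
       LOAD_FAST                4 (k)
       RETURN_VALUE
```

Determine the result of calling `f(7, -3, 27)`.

LOAD_FAST b → push -3. Stack: [-3]
LOAD_CONST → push 9. Stack: [-3, 9]
BINARY_OP ^ → -3 ^ 9 = -12. Stack: [-12]
STORE_FAST y → y=-12. Stack: []
LOAD_FAST_LOAD_FAST c,a → push 27,7. Stack: [27, 7]
BINARY_OP + → 27 + 7 = 34. Stack: [34]
STORE_FAST k → k=34. Stack: []
LOAD_FAST_LOAD_FAST k,a → push 34,7. Stack: [34, 7]
BINARY_OP + → 34 + 7 = 41. Stack: [41]
STORE_FAST y → y=41. Stack: []
LOAD_FAST k → push 34. Stack: [34]
RETURN_VALUE → return 34.

34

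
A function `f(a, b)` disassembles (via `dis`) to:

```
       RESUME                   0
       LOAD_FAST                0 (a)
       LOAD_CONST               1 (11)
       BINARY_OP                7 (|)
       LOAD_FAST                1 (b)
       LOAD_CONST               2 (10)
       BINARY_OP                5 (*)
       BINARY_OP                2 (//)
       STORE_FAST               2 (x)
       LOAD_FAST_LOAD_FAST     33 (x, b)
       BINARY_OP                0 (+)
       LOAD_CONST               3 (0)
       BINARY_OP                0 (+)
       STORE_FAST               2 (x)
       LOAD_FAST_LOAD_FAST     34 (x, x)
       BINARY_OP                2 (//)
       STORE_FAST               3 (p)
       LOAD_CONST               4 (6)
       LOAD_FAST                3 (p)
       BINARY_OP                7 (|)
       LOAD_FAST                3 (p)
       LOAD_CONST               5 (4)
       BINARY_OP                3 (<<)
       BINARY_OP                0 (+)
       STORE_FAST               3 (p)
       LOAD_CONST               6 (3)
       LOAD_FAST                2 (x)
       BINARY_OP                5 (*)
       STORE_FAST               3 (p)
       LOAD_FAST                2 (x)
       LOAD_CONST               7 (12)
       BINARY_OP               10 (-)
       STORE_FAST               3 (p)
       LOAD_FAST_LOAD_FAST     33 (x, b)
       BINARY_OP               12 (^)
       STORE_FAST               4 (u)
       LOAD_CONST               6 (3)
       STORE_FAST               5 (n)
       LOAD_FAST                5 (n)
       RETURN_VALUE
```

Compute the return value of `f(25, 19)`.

LOAD_FAST a → push 25. Stack: [25]
LOAD_CONST → push 11. Stack: [25, 11]
BINARY_OP | → 25 | 11 = 27. Stack: [27]
LOAD_FAST b → push 19. Stack: [27, 19]
LOAD_CONST → push 10. Stack: [27, 19, 10]
BINARY_OP * → 19 * 10 = 190. Stack: [27, 190]
BINARY_OP // → 27 // 190 = 0. Stack: [0]
STORE_FAST x → x=0. Stack: []
LOAD_FAST_LOAD_FAST x,b → push 0,19. Stack: [0, 19]
BINARY_OP + → 0 + 19 = 19. Stack: [19]
LOAD_CONST → push 0. Stack: [19, 0]
BINARY_OP + → 19 + 0 = 19. Stack: [19]
STORE_FAST x → x=19. Stack: []
LOAD_FAST_LOAD_FAST x,x → push 19,19. Stack: [19, 19]
BINARY_OP // → 19 // 19 = 1. Stack: [1]
STORE_FAST p → p=1. Stack: []
LOAD_CONST → push 6. Stack: [6]
LOAD_FAST p → push 1. Stack: [6, 1]
BINARY_OP | → 6 | 1 = 7. Stack: [7]
LOAD_FAST p → push 1. Stack: [7, 1]
LOAD_CONST → push 4. Stack: [7, 1, 4]
BINARY_OP << → 1 << 4 = 16. Stack: [7, 16]
BINARY_OP + → 7 + 16 = 23. Stack: [23]
STORE_FAST p → p=23. Stack: []
LOAD_CONST → push 3. Stack: [3]
LOAD_FAST x → push 19. Stack: [3, 19]
BINARY_OP * → 3 * 19 = 57. Stack: [57]
STORE_FAST p → p=57. Stack: []
LOAD_FAST x → push 19. Stack: [19]
LOAD_CONST → push 12. Stack: [19, 12]
BINARY_OP - → 19 - 12 = 7. Stack: [7]
STORE_FAST p → p=7. Stack: []
LOAD_FAST_LOAD_FAST x,b → push 19,19. Stack: [19, 19]
BINARY_OP ^ → 19 ^ 19 = 0. Stack: [0]
STORE_FAST u → u=0. Stack: []
LOAD_CONST → push 3. Stack: [3]
STORE_FAST n → n=3. Stack: []
LOAD_FAST n → push 3. Stack: [3]
RETURN_VALUE → return 3.

3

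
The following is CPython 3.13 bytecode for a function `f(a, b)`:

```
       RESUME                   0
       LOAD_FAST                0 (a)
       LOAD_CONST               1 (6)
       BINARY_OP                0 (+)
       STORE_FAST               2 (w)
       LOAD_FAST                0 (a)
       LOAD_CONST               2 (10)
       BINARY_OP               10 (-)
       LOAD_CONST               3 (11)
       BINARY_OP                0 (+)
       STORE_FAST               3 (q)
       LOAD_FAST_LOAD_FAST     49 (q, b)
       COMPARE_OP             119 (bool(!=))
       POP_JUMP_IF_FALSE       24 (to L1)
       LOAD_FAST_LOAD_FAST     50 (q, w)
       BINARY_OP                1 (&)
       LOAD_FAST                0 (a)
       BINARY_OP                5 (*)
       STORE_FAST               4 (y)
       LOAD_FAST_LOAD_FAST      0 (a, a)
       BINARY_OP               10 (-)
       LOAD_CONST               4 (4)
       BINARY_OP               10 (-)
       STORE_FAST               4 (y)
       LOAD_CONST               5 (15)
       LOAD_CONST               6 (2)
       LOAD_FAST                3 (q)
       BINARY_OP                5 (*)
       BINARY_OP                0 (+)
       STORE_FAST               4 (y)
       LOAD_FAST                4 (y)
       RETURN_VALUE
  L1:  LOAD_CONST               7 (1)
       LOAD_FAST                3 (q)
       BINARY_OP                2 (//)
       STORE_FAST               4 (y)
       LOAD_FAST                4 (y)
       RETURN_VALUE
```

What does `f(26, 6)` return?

69

LOAD_FAST a → push 26. Stack: [26]
LOAD_CONST → push 6. Stack: [26, 6]
BINARY_OP + → 26 + 6 = 32. Stack: [32]
STORE_FAST w → w=32. Stack: []
LOAD_FAST a → push 26. Stack: [26]
LOAD_CONST → push 10. Stack: [26, 10]
BINARY_OP - → 26 - 10 = 16. Stack: [16]
LOAD_CONST → push 11. Stack: [16, 11]
BINARY_OP + → 16 + 11 = 27. Stack: [27]
STORE_FAST q → q=27. Stack: []
LOAD_FAST_LOAD_FAST q,b → push 27,6. Stack: [27, 6]
COMPARE_OP bool(!=) → 27 vs 6 = True. Stack: [True]
POP_JUMP_IF_FALSE → pop True; no jump. Stack: []
LOAD_FAST_LOAD_FAST q,w → push 27,32. Stack: [27, 32]
BINARY_OP & → 27 & 32 = 0. Stack: [0]
LOAD_FAST a → push 26. Stack: [0, 26]
BINARY_OP * → 0 * 26 = 0. Stack: [0]
STORE_FAST y → y=0. Stack: []
LOAD_FAST_LOAD_FAST a,a → push 26,26. Stack: [26, 26]
BINARY_OP - → 26 - 26 = 0. Stack: [0]
LOAD_CONST → push 4. Stack: [0, 4]
BINARY_OP - → 0 - 4 = -4. Stack: [-4]
STORE_FAST y → y=-4. Stack: []
LOAD_CONST → push 15. Stack: [15]
LOAD_CONST → push 2. Stack: [15, 2]
LOAD_FAST q → push 27. Stack: [15, 2, 27]
BINARY_OP * → 2 * 27 = 54. Stack: [15, 54]
BINARY_OP + → 15 + 54 = 69. Stack: [69]
STORE_FAST y → y=69. Stack: []
LOAD_FAST y → push 69. Stack: [69]
RETURN_VALUE → return 69.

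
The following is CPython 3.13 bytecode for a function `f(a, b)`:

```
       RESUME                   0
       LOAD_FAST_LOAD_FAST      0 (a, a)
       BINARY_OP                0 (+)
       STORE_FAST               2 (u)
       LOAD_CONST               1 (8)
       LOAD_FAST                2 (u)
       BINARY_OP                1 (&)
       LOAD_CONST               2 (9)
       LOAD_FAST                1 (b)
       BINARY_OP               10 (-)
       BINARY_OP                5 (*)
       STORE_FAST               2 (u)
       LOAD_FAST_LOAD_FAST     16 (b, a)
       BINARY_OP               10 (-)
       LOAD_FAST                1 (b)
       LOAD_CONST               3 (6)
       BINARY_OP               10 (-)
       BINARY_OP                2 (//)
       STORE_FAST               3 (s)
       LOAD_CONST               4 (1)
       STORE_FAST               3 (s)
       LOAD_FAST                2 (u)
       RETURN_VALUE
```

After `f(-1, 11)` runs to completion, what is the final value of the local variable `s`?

1

LOAD_FAST_LOAD_FAST a,a → push -1,-1. Stack: [-1, -1]
BINARY_OP + → -1 + -1 = -2. Stack: [-2]
STORE_FAST u → u=-2. Stack: []
LOAD_CONST → push 8. Stack: [8]
LOAD_FAST u → push -2. Stack: [8, -2]
BINARY_OP & → 8 & -2 = 8. Stack: [8]
LOAD_CONST → push 9. Stack: [8, 9]
LOAD_FAST b → push 11. Stack: [8, 9, 11]
BINARY_OP - → 9 - 11 = -2. Stack: [8, -2]
BINARY_OP * → 8 * -2 = -16. Stack: [-16]
STORE_FAST u → u=-16. Stack: []
LOAD_FAST_LOAD_FAST b,a → push 11,-1. Stack: [11, -1]
BINARY_OP - → 11 - -1 = 12. Stack: [12]
LOAD_FAST b → push 11. Stack: [12, 11]
LOAD_CONST → push 6. Stack: [12, 11, 6]
BINARY_OP - → 11 - 6 = 5. Stack: [12, 5]
BINARY_OP // → 12 // 5 = 2. Stack: [2]
STORE_FAST s → s=2. Stack: []
LOAD_CONST → push 1. Stack: [1]
STORE_FAST s → s=1. Stack: []
LOAD_FAST u → push -16. Stack: [-16]
RETURN_VALUE → return -16.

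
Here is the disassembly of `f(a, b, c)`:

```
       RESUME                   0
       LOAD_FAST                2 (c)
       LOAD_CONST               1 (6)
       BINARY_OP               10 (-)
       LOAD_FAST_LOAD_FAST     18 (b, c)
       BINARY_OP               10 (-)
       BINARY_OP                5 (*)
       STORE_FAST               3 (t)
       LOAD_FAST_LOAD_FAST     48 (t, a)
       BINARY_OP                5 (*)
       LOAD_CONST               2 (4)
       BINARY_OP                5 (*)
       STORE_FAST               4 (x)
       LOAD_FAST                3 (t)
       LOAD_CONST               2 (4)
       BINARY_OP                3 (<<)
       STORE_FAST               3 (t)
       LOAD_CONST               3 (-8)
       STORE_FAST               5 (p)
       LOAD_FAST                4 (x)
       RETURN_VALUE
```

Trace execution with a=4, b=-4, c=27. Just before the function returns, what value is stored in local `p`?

LOAD_FAST c → push 27. Stack: [27]
LOAD_CONST → push 6. Stack: [27, 6]
BINARY_OP - → 27 - 6 = 21. Stack: [21]
LOAD_FAST_LOAD_FAST b,c → push -4,27. Stack: [21, -4, 27]
BINARY_OP - → -4 - 27 = -31. Stack: [21, -31]
BINARY_OP * → 21 * -31 = -651. Stack: [-651]
STORE_FAST t → t=-651. Stack: []
LOAD_FAST_LOAD_FAST t,a → push -651,4. Stack: [-651, 4]
BINARY_OP * → -651 * 4 = -2604. Stack: [-2604]
LOAD_CONST → push 4. Stack: [-2604, 4]
BINARY_OP * → -2604 * 4 = -10416. Stack: [-10416]
STORE_FAST x → x=-10416. Stack: []
LOAD_FAST t → push -651. Stack: [-651]
LOAD_CONST → push 4. Stack: [-651, 4]
BINARY_OP << → -651 << 4 = -10416. Stack: [-10416]
STORE_FAST t → t=-10416. Stack: []
LOAD_CONST → push -8. Stack: [-8]
STORE_FAST p → p=-8. Stack: []
LOAD_FAST x → push -10416. Stack: [-10416]
RETURN_VALUE → return -10416.

-8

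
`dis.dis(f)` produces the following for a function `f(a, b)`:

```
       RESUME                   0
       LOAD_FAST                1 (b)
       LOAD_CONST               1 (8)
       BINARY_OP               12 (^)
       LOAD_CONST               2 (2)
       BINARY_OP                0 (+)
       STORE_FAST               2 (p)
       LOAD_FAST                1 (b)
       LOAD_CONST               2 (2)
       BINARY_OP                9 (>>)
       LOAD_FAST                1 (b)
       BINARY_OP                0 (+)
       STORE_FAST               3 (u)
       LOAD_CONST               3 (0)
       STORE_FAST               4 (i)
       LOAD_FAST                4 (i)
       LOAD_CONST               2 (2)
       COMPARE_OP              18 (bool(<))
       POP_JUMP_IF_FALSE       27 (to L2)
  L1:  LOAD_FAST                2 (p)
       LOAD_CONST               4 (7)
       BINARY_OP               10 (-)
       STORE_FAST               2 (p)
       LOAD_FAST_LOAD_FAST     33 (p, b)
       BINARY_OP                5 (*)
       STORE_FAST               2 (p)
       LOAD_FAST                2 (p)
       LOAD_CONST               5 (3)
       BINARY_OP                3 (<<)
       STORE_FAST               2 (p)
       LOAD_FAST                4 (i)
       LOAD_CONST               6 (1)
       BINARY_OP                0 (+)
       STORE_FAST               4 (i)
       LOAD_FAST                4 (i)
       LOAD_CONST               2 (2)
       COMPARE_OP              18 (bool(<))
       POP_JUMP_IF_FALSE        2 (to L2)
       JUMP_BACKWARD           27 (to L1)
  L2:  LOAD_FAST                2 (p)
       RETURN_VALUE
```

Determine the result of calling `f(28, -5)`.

LOAD_FAST b → push -5. Stack: [-5]
LOAD_CONST → push 8. Stack: [-5, 8]
BINARY_OP ^ → -5 ^ 8 = -13. Stack: [-13]
LOAD_CONST → push 2. Stack: [-13, 2]
BINARY_OP + → -13 + 2 = -11. Stack: [-11]
STORE_FAST p → p=-11. Stack: []
LOAD_FAST b → push -5. Stack: [-5]
LOAD_CONST → push 2. Stack: [-5, 2]
BINARY_OP >> → -5 >> 2 = -2. Stack: [-2]
LOAD_FAST b → push -5. Stack: [-2, -5]
BINARY_OP + → -2 + -5 = -7. Stack: [-7]
STORE_FAST u → u=-7. Stack: []
LOAD_CONST → push 0. Stack: [0]
STORE_FAST i → i=0. Stack: []
LOAD_FAST i → push 0. Stack: [0]
LOAD_CONST → push 2. Stack: [0, 2]
COMPARE_OP bool(<) → 0 vs 2 = True. Stack: [True]
POP_JUMP_IF_FALSE → pop True; no jump. Stack: []
LOAD_FAST p → push -11. Stack: [-11]
LOAD_CONST → push 7. Stack: [-11, 7]
BINARY_OP - → -11 - 7 = -18. Stack: [-18]
STORE_FAST p → p=-18. Stack: []
LOAD_FAST_LOAD_FAST p,b → push -18,-5. Stack: [-18, -5]
BINARY_OP * → -18 * -5 = 90. Stack: [90]
STORE_FAST p → p=90. Stack: []
LOAD_FAST p → push 90. Stack: [90]
LOAD_CONST → push 3. Stack: [90, 3]
BINARY_OP << → 90 << 3 = 720. Stack: [720]
STORE_FAST p → p=720. Stack: []
LOAD_FAST i → push 0. Stack: [0]
LOAD_CONST → push 1. Stack: [0, 1]
BINARY_OP + → 0 + 1 = 1. Stack: [1]
STORE_FAST i → i=1. Stack: []
LOAD_FAST i → push 1. Stack: [1]
LOAD_CONST → push 2. Stack: [1, 2]
COMPARE_OP bool(<) → 1 vs 2 = True. Stack: [True]
POP_JUMP_IF_FALSE → pop True; no jump. Stack: []
LOAD_FAST p → push 720. Stack: [720]
LOAD_CONST → push 7. Stack: [720, 7]
BINARY_OP - → 720 - 7 = 713. Stack: [713]
STORE_FAST p → p=713. Stack: []
LOAD_FAST_LOAD_FAST p,b → push 713,-5. Stack: [713, -5]
BINARY_OP * → 713 * -5 = -3565. Stack: [-3565]
STORE_FAST p → p=-3565. Stack: []
LOAD_FAST p → push -3565. Stack: [-3565]
LOAD_CONST → push 3. Stack: [-3565, 3]
BINARY_OP << → -3565 << 3 = -28520. Stack: [-28520]
STORE_FAST p → p=-28520. Stack: []
LOAD_FAST i → push 1. Stack: [1]
LOAD_CONST → push 1. Stack: [1, 1]
BINARY_OP + → 1 + 1 = 2. Stack: [2]
STORE_FAST i → i=2. Stack: []
LOAD_FAST i → push 2. Stack: [2]
LOAD_CONST → push 2. Stack: [2, 2]
COMPARE_OP bool(<) → 2 vs 2 = False. Stack: [False]
POP_JUMP_IF_FALSE → pop False; jump. Stack: []
LOAD_FAST p → push -28520. Stack: [-28520]
RETURN_VALUE → return -28520.

-28520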